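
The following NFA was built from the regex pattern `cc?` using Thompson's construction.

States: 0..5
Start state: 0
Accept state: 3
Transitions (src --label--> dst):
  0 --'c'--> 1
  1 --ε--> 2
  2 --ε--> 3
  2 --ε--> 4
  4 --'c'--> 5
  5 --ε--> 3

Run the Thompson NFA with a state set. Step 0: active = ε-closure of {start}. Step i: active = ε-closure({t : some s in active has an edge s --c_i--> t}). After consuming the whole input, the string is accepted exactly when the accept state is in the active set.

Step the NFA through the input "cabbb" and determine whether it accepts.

Answer: REJECT

Steps:
start: ε-closure({0}) = {0}
'c' @ 1: {1,2,3,4}  [accepting]
'a' @ 2: {}  — state set empty
rest 'bbb' ignored (set empty)
final: {}; accept 3 not in set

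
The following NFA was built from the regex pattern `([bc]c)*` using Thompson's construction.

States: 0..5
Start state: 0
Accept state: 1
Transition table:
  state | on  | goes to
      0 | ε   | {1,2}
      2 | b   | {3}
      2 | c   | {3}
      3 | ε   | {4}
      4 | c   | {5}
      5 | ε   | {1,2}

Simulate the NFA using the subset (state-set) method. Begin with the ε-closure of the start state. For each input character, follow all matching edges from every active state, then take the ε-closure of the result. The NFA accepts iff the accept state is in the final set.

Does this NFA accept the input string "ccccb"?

Answer: REJECT

Trace:
initial (ε-close {0}): {0,1,2}
'c' @ 1: {3,4}
'c' @ 2: {1,2,5}  [accepting]
'c' @ 3: {3,4}
'c' @ 4: {1,2,5}  [accepting]
'b' @ 5: {3,4}
final: {3,4}; accept 1 not in set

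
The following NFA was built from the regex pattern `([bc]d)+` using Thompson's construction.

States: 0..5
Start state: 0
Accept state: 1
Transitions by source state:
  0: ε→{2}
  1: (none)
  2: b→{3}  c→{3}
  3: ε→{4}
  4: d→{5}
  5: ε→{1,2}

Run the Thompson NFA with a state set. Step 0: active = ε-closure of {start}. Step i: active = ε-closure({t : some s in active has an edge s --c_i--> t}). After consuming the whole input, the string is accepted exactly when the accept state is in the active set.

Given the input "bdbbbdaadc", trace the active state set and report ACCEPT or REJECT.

initial (ε-close {0}): {0,2}
'b' @ 1: {3,4}
'd' @ 2: {1,2,5}  [accepting]
'b' @ 3: {3,4}
'b' @ 4: {}  — no active states
rest 'bdaadc' ignored (set empty)
end set {} — state 1 not in

Answer: REJECT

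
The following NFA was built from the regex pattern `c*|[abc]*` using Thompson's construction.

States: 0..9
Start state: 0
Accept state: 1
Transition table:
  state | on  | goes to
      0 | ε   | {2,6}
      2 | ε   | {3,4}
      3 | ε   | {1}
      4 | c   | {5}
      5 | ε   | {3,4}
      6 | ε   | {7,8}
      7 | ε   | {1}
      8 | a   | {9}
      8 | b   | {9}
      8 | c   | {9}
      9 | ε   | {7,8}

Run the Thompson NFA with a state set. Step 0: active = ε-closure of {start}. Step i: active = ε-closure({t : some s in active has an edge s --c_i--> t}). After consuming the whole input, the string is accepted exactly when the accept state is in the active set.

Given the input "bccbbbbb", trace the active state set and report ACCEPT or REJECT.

Answer: ACCEPT

Trace:
start: ε-closure({0}) = {0,1,2,3,4,6,7,8}
'b' @ 1: {1,7,8,9}  (accept∈set)
'c' @ 2: {1,7,8,9}  (accept∈set)
'c' @ 3: {1,7,8,9}  (accept∈set)
'b' @ 4: {1,7,8,9}  (accept∈set)
'b' @ 5: {1,7,8,9}  (accept∈set)
'b' @ 6: {1,7,8,9}  (accept∈set)
'b' @ 7: {1,7,8,9}  (accept∈set)
'b' @ 8: {1,7,8,9}  (accept∈set)
final: {1,7,8,9}; accept 1 in set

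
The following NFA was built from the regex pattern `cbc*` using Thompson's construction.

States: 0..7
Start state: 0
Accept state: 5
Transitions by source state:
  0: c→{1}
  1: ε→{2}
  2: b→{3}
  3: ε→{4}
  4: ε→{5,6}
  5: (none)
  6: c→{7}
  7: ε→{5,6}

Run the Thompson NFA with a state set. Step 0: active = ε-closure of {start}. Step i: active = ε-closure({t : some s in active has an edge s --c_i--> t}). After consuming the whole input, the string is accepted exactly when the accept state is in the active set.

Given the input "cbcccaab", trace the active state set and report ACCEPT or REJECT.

Answer: REJECT

Trace:
initial (ε-close {0}): {0}
'c' @ 1: {1,2}
'b' @ 2: {3,4,5,6}  [accepting]
'c' @ 3: {5,6,7}  [accepting]
'c' @ 4: {5,6,7}  [accepting]
'c' @ 5: {5,6,7}  [accepting]
'a' @ 6: {}  — state set empty
rest 'ab' ignored (set empty)
end set {} — state 5 not in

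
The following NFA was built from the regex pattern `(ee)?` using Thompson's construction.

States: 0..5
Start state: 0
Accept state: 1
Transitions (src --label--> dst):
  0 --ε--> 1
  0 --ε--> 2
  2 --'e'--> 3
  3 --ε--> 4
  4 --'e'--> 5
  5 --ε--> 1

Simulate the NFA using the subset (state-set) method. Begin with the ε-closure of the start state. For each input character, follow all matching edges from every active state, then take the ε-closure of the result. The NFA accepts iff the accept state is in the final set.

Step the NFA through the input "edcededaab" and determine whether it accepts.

Answer: REJECT

Derivation:
initial (ε-close {0}): {0,1,2}
'e' @ 1: {3,4}
'd' @ 2: {}  — no active states
rest 'cededaab' ignored (set empty)
end set {} — state 1 not in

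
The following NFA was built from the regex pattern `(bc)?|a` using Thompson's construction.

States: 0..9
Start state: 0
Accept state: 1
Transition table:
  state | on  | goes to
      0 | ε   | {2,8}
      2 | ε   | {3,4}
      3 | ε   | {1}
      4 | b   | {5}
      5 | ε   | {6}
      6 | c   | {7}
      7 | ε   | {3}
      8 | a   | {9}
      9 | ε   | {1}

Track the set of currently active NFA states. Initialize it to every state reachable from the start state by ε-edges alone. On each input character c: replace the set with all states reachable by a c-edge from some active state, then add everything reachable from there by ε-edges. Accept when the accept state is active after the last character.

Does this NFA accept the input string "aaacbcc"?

Answer: REJECT

Steps:
initial (ε-close {0}): {0,1,2,3,4,8}
'a' @ 1: {1,9}  [accepting]
'a' @ 2: {}  — state set empty
rest 'acbcc' ignored (set empty)
end set {} — state 1 not in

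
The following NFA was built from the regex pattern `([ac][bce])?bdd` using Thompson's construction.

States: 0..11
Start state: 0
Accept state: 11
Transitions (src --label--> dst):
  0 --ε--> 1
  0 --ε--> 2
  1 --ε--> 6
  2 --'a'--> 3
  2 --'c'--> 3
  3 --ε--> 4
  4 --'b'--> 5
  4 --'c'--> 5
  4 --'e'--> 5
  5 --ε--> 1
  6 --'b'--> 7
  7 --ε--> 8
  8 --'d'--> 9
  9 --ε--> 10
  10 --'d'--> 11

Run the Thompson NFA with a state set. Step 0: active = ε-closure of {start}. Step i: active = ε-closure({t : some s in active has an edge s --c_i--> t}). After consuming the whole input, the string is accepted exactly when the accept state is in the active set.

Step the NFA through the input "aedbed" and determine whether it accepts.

S₀ = ε-closure({0}) = {0,1,2,6}
'a' @ 1: {3,4}
'e' @ 2: {1,5,6}
'd' @ 3: {}  — state set empty
rest 'bed' ignored (set empty)
final: {}; accept 11 not in set

Answer: REJECT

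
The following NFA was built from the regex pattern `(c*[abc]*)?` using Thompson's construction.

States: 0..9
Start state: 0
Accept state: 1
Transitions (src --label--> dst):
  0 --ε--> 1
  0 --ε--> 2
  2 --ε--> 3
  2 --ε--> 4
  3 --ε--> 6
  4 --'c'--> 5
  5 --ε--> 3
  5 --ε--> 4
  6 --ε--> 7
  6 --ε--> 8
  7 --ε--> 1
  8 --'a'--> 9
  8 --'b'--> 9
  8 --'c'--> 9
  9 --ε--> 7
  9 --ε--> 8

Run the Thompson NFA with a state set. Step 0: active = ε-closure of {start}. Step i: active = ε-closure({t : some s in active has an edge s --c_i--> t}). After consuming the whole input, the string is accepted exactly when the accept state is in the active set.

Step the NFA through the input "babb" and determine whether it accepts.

Answer: ACCEPT

Derivation:
start: ε-closure({0}) = {0,1,2,3,4,6,7,8}
'b' @ 1: {1,7,8,9}  (accept∈set)
'a' @ 2: {1,7,8,9}  (accept∈set)
'b' @ 3: {1,7,8,9}  (accept∈set)
'b' @ 4: {1,7,8,9}  (accept∈set)
after full input: {1,7,8,9}  (accept=1 in)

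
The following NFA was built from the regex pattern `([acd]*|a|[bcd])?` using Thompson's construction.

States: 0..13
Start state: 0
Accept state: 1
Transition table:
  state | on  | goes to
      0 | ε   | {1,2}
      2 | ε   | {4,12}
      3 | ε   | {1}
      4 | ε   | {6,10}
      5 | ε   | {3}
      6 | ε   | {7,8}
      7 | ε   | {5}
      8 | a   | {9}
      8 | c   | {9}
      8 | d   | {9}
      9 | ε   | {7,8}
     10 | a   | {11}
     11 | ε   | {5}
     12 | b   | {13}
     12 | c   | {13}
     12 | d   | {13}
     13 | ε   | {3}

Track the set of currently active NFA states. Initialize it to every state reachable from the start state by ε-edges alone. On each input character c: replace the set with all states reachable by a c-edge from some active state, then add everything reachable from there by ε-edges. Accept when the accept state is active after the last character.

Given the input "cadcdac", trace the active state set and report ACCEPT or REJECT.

Answer: ACCEPT

Steps:
S₀ = ε-closure({0}) = {0,1,2,3,4,5,6,7,8,10,12}
'c' @ 1: {1,3,5,7,8,9,13}  [accepting]
'a' @ 2: {1,3,5,7,8,9}  [accepting]
'd' @ 3: {1,3,5,7,8,9}  [accepting]
'c' @ 4: {1,3,5,7,8,9}  [accepting]
'd' @ 5: {1,3,5,7,8,9}  [accepting]
'a' @ 6: {1,3,5,7,8,9}  [accepting]
'c' @ 7: {1,3,5,7,8,9}  [accepting]
after full input: {1,3,5,7,8,9}  (accept=1 in)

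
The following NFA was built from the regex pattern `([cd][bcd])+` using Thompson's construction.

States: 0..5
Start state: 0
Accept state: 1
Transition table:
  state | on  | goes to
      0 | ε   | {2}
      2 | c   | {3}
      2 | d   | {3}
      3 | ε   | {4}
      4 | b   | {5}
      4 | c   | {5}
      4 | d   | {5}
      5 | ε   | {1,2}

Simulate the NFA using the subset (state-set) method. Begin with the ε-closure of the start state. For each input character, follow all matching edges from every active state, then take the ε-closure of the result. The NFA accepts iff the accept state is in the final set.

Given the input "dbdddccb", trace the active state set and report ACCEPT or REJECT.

Answer: ACCEPT

Steps:
initial (ε-close {0}): {0,2}
'd' @ 1: {3,4}
'b' @ 2: {1,2,5}  [accepting]
'd' @ 3: {3,4}
'd' @ 4: {1,2,5}  [accepting]
'd' @ 5: {3,4}
'c' @ 6: {1,2,5}  [accepting]
'c' @ 7: {3,4}
'b' @ 8: {1,2,5}  [accepting]
final: {1,2,5}; accept 1 in set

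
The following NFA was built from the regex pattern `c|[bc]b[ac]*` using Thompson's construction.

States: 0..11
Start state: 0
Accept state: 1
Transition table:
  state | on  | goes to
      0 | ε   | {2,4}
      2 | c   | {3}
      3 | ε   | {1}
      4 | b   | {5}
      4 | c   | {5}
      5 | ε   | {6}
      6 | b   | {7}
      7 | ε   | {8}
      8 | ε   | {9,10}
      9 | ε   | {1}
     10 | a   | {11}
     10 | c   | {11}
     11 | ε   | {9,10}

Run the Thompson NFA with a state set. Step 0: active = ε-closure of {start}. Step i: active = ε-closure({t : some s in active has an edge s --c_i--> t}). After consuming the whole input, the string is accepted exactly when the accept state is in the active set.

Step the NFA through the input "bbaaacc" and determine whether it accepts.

S₀ = ε-closure({0}) = {0,2,4}
'b' @ 1: {5,6}
'b' @ 2: {1,7,8,9,10}  ✓accept
'a' @ 3: {1,9,10,11}  ✓accept
'a' @ 4: {1,9,10,11}  ✓accept
'a' @ 5: {1,9,10,11}  ✓accept
'c' @ 6: {1,9,10,11}  ✓accept
'c' @ 7: {1,9,10,11}  ✓accept
end set {1,9,10,11} — state 1 in

Answer: ACCEPT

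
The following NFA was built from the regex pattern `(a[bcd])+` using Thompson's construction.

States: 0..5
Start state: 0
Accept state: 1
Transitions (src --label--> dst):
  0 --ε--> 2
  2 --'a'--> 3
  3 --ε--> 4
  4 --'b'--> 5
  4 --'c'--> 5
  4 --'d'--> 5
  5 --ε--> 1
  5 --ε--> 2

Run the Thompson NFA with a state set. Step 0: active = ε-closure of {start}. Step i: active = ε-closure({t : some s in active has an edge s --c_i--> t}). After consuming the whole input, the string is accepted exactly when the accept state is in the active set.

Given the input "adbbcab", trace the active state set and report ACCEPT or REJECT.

Answer: REJECT

Derivation:
start: ε-closure({0}) = {0,2}
'a' @ 1: {3,4}
'd' @ 2: {1,2,5}  [accepting]
'b' @ 3: {}  — dead — no transitions
rest 'bcab' ignored (set empty)
end set {} — state 1 not in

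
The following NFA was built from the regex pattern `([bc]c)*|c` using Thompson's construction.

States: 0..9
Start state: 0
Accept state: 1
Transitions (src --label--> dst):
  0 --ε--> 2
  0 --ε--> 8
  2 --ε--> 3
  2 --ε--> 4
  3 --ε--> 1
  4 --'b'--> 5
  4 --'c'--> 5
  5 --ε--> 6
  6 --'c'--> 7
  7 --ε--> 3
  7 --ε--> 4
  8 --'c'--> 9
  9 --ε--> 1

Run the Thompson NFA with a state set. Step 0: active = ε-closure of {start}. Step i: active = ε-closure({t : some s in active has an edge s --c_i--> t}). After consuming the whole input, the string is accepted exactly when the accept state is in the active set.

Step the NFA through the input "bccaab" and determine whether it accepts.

Answer: REJECT

Trace:
initial (ε-close {0}): {0,1,2,3,4,8}
'b' @ 1: {5,6}
'c' @ 2: {1,3,4,7}  (accept∈set)
'c' @ 3: {5,6}
'a' @ 4: {}  — state set empty
rest 'ab' ignored (set empty)
after full input: {}  (accept=1 not in)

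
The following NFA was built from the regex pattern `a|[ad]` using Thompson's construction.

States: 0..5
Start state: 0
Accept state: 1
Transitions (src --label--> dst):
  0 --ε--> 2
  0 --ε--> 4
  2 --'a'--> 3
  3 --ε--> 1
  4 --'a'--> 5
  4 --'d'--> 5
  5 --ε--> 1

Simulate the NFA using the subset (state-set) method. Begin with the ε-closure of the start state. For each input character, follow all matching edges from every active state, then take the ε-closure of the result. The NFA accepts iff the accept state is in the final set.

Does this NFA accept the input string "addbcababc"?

initial (ε-close {0}): {0,2,4}
'a' @ 1: {1,3,5}  [accepting]
'd' @ 2: {}  — state set empty
rest 'dbcababc' ignored (set empty)
after full input: {}  (accept=1 not in)

Answer: REJECT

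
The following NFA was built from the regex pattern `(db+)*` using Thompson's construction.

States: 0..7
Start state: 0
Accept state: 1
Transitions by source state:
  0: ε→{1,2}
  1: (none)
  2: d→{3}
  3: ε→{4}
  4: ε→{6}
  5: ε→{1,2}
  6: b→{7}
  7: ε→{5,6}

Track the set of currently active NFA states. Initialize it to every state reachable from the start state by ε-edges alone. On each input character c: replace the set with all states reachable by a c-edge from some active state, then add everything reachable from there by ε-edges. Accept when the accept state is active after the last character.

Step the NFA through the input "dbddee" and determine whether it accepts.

initial (ε-close {0}): {0,1,2}
'd' @ 1: {3,4,6}
'b' @ 2: {1,2,5,6,7}  [accepting]
'd' @ 3: {3,4,6}
'd' @ 4: {}  — state set empty
rest 'ee' ignored (set empty)
after full input: {}  (accept=1 not in)

Answer: REJECT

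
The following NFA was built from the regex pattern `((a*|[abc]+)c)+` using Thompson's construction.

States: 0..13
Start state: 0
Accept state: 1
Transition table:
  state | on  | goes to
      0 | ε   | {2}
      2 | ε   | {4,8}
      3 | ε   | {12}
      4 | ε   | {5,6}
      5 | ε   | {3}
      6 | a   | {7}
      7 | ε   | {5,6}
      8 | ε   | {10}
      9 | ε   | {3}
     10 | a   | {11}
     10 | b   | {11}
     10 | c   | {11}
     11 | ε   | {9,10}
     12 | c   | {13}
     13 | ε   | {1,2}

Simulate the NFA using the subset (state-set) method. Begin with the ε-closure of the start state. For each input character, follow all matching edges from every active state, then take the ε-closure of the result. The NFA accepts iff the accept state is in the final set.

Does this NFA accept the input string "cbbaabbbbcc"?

S₀ = ε-closure({0}) = {0,2,3,4,5,6,8,10,12}
'c' @ 1: {1,2,3,4,5,6,8,9,10,11,12,13}  (accept∈set)
'b' @ 2: {3,9,10,11,12}
'b' @ 3: {3,9,10,11,12}
'a' @ 4: {3,9,10,11,12}
'a' @ 5: {3,9,10,11,12}
'b' @ 6: {3,9,10,11,12}
'b' @ 7: {3,9,10,11,12}
'b' @ 8: {3,9,10,11,12}
'b' @ 9: {3,9,10,11,12}
'c' @ 10: {1,2,3,4,5,6,8,9,10,11,12,13}  (accept∈set)
'c' @ 11: {1,2,3,4,5,6,8,9,10,11,12,13}  (accept∈set)
end set {1,2,3,4,5,6,8,9,10,11,12,13} — state 1 in

Answer: ACCEPT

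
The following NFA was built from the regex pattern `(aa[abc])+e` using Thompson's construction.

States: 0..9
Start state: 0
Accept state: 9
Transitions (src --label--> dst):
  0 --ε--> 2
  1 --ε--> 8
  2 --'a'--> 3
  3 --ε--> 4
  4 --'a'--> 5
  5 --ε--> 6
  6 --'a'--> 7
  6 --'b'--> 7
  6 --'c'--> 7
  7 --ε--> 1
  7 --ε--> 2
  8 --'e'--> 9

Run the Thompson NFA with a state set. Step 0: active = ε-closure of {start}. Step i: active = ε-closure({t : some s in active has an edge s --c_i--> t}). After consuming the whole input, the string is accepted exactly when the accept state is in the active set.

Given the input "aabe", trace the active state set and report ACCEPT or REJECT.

start: ε-closure({0}) = {0,2}
'a' @ 1: {3,4}
'a' @ 2: {5,6}
'b' @ 3: {1,2,7,8}
'e' @ 4: {9}  (accept∈set)
final: {9}; accept 9 in set

Answer: ACCEPT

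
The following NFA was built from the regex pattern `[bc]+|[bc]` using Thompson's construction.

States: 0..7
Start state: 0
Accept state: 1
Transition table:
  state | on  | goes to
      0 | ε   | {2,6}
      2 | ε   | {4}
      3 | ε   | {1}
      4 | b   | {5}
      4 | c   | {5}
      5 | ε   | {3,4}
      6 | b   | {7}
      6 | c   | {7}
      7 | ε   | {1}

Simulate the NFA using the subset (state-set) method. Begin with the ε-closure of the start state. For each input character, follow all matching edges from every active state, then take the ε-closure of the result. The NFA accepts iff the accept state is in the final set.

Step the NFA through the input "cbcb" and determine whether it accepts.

S₀ = ε-closure({0}) = {0,2,4,6}
'c' @ 1: {1,3,4,5,7}  (accept∈set)
'b' @ 2: {1,3,4,5}  (accept∈set)
'c' @ 3: {1,3,4,5}  (accept∈set)
'b' @ 4: {1,3,4,5}  (accept∈set)
after full input: {1,3,4,5}  (accept=1 in)

Answer: ACCEPT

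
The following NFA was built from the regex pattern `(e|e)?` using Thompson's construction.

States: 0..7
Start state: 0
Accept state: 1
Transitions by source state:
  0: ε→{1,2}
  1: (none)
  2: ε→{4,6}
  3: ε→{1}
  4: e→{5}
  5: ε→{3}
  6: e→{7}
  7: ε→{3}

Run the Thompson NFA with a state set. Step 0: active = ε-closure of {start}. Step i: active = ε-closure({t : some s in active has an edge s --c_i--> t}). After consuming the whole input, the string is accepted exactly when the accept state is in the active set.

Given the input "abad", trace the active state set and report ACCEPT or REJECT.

S₀ = ε-closure({0}) = {0,1,2,4,6}
'a' @ 1: {}  — no active states
rest 'bad' ignored (set empty)
final: {}; accept 1 not in set

Answer: REJECT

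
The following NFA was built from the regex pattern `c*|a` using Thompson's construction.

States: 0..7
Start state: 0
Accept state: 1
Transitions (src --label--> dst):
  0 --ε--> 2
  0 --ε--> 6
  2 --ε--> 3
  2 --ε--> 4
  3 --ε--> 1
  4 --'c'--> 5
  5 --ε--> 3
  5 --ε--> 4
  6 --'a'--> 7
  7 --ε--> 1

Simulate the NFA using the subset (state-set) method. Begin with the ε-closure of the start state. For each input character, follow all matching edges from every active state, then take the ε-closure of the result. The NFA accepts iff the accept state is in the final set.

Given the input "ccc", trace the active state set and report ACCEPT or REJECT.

start: ε-closure({0}) = {0,1,2,3,4,6}
'c' @ 1: {1,3,4,5}  ✓accept
'c' @ 2: {1,3,4,5}  ✓accept
'c' @ 3: {1,3,4,5}  ✓accept
final: {1,3,4,5}; accept 1 in set

Answer: ACCEPT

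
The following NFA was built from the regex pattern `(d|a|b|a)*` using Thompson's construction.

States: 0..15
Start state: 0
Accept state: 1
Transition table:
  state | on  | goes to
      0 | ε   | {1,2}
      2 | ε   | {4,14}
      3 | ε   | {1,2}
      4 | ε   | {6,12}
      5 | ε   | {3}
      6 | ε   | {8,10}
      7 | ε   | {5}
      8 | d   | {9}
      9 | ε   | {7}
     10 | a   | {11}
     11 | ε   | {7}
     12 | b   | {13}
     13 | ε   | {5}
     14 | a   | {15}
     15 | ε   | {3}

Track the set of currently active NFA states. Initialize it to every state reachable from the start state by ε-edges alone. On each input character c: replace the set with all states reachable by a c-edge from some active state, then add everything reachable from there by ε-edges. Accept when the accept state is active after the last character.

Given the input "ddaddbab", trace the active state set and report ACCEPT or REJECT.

S₀ = ε-closure({0}) = {0,1,2,4,6,8,10,12,14}
'd' @ 1: {1,2,3,4,5,6,7,8,9,10,12,14}  [accepting]
'd' @ 2: {1,2,3,4,5,6,7,8,9,10,12,14}  [accepting]
'a' @ 3: {1,2,3,4,5,6,7,8,10,11,12,14,15}  [accepting]
'd' @ 4: {1,2,3,4,5,6,7,8,9,10,12,14}  [accepting]
'd' @ 5: {1,2,3,4,5,6,7,8,9,10,12,14}  [accepting]
'b' @ 6: {1,2,3,4,5,6,8,10,12,13,14}  [accepting]
'a' @ 7: {1,2,3,4,5,6,7,8,10,11,12,14,15}  [accepting]
'b' @ 8: {1,2,3,4,5,6,8,10,12,13,14}  [accepting]
final: {1,2,3,4,5,6,8,10,12,13,14}; accept 1 in set

Answer: ACCEPT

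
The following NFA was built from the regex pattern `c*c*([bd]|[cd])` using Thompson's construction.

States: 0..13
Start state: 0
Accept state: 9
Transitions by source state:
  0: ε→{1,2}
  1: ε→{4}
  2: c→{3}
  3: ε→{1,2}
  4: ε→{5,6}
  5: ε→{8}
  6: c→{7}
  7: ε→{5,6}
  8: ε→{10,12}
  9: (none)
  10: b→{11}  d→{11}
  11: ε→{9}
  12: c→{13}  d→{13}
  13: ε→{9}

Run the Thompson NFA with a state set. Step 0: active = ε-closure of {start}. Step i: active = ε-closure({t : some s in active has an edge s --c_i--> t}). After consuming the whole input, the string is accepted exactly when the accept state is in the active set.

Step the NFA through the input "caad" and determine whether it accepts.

S₀ = ε-closure({0}) = {0,1,2,4,5,6,8,10,12}
'c' @ 1: {1,2,3,4,5,6,7,8,9,10,12,13}  [accepting]
'a' @ 2: {}  — no active states
rest 'ad' ignored (set empty)
final: {}; accept 9 not in set

Answer: REJECT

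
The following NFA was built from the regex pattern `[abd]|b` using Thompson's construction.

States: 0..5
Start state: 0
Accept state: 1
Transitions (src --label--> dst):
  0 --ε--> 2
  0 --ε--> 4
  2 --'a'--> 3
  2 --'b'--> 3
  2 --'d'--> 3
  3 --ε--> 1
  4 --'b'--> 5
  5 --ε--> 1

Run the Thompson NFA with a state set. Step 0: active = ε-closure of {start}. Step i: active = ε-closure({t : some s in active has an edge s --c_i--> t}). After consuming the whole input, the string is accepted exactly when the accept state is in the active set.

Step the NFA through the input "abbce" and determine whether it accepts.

initial (ε-close {0}): {0,2,4}
'a' @ 1: {1,3}  (accept∈set)
'b' @ 2: {}  — state set empty
rest 'bce' ignored (set empty)
end set {} — state 1 not in

Answer: REJECT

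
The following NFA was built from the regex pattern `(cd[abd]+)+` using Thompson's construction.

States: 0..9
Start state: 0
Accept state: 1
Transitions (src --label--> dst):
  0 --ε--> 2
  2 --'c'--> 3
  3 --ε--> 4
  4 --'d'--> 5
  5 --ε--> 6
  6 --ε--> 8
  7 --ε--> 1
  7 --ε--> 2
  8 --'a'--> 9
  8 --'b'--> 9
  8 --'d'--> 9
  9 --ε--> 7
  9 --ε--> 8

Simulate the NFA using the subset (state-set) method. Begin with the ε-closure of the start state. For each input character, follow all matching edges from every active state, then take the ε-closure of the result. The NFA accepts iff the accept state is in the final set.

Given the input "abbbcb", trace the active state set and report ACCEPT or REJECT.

S₀ = ε-closure({0}) = {0,2}
'a' @ 1: {}  — state set empty
rest 'bbbcb' ignored (set empty)
final: {}; accept 1 not in set

Answer: REJECT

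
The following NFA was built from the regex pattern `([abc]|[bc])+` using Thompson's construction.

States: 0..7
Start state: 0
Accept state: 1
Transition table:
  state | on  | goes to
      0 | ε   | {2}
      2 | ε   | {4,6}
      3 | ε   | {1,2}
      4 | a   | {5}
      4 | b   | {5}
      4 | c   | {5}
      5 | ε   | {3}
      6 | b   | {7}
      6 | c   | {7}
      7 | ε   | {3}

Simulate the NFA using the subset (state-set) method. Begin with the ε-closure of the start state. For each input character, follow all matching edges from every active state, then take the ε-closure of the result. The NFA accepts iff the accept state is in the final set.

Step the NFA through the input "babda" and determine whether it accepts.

Answer: REJECT

Trace:
initial (ε-close {0}): {0,2,4,6}
'b' @ 1: {1,2,3,4,5,6,7}  ✓accept
'a' @ 2: {1,2,3,4,5,6}  ✓accept
'b' @ 3: {1,2,3,4,5,6,7}  ✓accept
'd' @ 4: {}  — state set empty
rest 'a' ignored (set empty)
final: {}; accept 1 not in set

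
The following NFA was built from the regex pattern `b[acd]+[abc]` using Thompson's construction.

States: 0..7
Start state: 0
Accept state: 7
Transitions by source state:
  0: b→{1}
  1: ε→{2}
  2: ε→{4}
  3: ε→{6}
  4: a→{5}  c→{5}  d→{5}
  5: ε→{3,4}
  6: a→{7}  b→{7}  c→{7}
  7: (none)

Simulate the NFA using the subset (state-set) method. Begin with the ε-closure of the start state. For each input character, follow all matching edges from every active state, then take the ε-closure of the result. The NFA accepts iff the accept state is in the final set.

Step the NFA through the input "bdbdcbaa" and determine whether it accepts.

Answer: REJECT

Trace:
S₀ = ε-closure({0}) = {0}
'b' @ 1: {1,2,4}
'd' @ 2: {3,4,5,6}
'b' @ 3: {7}  [accepting]
'd' @ 4: {}  — state set empty
rest 'cbaa' ignored (set empty)
end set {} — state 7 not in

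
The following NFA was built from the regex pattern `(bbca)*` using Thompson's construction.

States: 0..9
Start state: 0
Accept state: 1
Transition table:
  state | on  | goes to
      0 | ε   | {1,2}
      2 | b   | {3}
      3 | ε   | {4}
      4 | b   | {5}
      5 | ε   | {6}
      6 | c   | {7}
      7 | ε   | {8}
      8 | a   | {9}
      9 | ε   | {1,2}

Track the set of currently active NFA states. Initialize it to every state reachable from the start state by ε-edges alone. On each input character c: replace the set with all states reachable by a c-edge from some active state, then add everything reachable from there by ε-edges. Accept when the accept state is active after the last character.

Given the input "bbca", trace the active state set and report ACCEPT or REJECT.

Answer: ACCEPT

Steps:
S₀ = ε-closure({0}) = {0,1,2}
'b' @ 1: {3,4}
'b' @ 2: {5,6}
'c' @ 3: {7,8}
'a' @ 4: {1,2,9}  [accepting]
end set {1,2,9} — state 1 in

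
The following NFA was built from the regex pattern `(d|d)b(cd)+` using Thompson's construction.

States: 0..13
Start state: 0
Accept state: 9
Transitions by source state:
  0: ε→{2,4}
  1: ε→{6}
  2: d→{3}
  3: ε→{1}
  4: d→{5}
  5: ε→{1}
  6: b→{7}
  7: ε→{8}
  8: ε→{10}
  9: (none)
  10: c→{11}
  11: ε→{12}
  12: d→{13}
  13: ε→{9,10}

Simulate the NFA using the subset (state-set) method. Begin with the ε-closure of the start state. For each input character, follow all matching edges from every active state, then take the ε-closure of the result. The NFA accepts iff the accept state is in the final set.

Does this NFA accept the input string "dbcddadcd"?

Answer: REJECT

Trace:
start: ε-closure({0}) = {0,2,4}
'd' @ 1: {1,3,5,6}
'b' @ 2: {7,8,10}
'c' @ 3: {11,12}
'd' @ 4: {9,10,13}  ✓accept
'd' @ 5: {}  — no active states
rest 'adcd' ignored (set empty)
end set {} — state 9 not in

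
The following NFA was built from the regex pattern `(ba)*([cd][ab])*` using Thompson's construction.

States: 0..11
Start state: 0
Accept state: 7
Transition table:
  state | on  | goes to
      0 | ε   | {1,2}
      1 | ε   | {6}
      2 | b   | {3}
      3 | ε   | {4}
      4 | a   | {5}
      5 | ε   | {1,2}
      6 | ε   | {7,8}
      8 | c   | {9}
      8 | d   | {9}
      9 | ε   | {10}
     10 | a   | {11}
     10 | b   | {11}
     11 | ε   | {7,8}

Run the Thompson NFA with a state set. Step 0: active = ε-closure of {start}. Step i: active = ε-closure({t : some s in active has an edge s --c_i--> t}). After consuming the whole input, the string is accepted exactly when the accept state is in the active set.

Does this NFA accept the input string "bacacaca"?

S₀ = ε-closure({0}) = {0,1,2,6,7,8}
'b' @ 1: {3,4}
'a' @ 2: {1,2,5,6,7,8}  [accepting]
'c' @ 3: {9,10}
'a' @ 4: {7,8,11}  [accepting]
'c' @ 5: {9,10}
'a' @ 6: {7,8,11}  [accepting]
'c' @ 7: {9,10}
'a' @ 8: {7,8,11}  [accepting]
after full input: {7,8,11}  (accept=7 in)

Answer: ACCEPT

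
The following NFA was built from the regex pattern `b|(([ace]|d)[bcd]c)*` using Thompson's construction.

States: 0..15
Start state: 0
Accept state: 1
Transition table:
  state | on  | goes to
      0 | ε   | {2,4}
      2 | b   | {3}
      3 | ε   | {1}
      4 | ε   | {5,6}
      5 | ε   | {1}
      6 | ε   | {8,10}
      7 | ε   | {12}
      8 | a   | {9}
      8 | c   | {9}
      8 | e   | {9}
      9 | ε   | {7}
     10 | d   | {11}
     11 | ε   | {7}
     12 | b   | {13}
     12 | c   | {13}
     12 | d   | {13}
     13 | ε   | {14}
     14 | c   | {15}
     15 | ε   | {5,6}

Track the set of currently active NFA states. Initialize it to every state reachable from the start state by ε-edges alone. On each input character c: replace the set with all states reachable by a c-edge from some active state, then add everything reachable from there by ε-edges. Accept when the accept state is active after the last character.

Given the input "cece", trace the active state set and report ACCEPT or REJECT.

S₀ = ε-closure({0}) = {0,1,2,4,5,6,8,10}
'c' @ 1: {7,9,12}
'e' @ 2: {}  — state set empty
rest 'ce' ignored (set empty)
after full input: {}  (accept=1 not in)

Answer: REJECT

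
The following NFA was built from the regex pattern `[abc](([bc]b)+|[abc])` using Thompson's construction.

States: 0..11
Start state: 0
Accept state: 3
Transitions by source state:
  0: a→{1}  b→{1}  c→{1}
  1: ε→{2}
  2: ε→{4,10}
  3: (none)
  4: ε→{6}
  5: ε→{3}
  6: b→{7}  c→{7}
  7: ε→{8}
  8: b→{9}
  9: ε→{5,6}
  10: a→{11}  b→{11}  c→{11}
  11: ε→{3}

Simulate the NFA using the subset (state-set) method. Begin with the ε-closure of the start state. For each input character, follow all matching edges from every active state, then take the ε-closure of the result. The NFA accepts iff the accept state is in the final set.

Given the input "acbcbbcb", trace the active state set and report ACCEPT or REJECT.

Answer: REJECT

Steps:
S₀ = ε-closure({0}) = {0}
'a' @ 1: {1,2,4,6,10}
'c' @ 2: {3,7,8,11}  [accepting]
'b' @ 3: {3,5,6,9}  [accepting]
'c' @ 4: {7,8}
'b' @ 5: {3,5,6,9}  [accepting]
'b' @ 6: {7,8}
'c' @ 7: {}  — state set empty
rest 'b' ignored (set empty)
end set {} — state 3 not in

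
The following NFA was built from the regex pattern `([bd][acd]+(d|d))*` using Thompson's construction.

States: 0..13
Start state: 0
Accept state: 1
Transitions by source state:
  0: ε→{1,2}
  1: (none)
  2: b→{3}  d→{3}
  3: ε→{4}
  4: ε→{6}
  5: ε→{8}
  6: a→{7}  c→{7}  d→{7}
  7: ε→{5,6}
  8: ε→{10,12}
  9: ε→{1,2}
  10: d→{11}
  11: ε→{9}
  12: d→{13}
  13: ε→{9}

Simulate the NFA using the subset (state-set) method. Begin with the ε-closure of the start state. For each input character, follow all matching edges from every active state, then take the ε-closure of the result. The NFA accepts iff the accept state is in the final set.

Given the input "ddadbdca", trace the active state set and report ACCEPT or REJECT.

Answer: REJECT

Steps:
S₀ = ε-closure({0}) = {0,1,2}
'd' @ 1: {3,4,6}
'd' @ 2: {5,6,7,8,10,12}
'a' @ 3: {5,6,7,8,10,12}
'd' @ 4: {1,2,5,6,7,8,9,10,11,12,13}  ✓accept
'b' @ 5: {3,4,6}
'd' @ 6: {5,6,7,8,10,12}
'c' @ 7: {5,6,7,8,10,12}
'a' @ 8: {5,6,7,8,10,12}
after full input: {5,6,7,8,10,12}  (accept=1 not in)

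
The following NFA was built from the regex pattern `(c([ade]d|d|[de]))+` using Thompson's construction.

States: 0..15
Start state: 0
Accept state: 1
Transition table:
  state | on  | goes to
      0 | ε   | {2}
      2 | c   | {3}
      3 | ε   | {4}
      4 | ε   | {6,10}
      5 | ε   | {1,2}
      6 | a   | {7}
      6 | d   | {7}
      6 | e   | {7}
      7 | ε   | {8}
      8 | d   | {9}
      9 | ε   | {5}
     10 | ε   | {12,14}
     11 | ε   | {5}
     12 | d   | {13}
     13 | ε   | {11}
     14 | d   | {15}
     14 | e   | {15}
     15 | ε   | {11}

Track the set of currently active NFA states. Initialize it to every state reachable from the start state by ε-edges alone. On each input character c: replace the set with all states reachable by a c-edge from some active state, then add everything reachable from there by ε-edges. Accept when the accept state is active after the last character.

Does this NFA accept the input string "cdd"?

initial (ε-close {0}): {0,2}
'c' @ 1: {3,4,6,10,12,14}
'd' @ 2: {1,2,5,7,8,11,13,15}  (accept∈set)
'd' @ 3: {1,2,5,9}  (accept∈set)
end set {1,2,5,9} — state 1 in

Answer: ACCEPT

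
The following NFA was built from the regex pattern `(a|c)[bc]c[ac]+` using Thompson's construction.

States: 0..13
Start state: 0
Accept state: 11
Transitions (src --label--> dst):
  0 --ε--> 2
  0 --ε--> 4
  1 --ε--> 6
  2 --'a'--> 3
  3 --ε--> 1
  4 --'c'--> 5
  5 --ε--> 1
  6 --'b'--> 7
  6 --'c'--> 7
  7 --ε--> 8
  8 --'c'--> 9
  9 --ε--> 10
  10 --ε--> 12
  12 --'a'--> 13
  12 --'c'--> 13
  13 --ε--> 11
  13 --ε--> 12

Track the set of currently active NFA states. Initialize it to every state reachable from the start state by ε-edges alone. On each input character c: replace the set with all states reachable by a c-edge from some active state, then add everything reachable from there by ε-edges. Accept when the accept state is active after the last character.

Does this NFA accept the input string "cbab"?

start: ε-closure({0}) = {0,2,4}
'c' @ 1: {1,5,6}
'b' @ 2: {7,8}
'a' @ 3: {}  — no active states
rest 'b' ignored (set empty)
after full input: {}  (accept=11 not in)

Answer: REJECT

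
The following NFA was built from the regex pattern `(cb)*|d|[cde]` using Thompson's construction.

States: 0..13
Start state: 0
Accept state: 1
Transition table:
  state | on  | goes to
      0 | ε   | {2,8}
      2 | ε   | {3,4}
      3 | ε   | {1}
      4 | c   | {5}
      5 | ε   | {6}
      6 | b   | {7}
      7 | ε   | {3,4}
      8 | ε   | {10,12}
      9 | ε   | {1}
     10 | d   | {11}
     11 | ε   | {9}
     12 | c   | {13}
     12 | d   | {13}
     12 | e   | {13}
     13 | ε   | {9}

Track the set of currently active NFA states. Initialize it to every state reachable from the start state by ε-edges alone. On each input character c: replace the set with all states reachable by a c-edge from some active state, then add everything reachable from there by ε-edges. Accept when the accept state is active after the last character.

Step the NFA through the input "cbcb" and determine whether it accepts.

Answer: ACCEPT

Steps:
initial (ε-close {0}): {0,1,2,3,4,8,10,12}
'c' @ 1: {1,5,6,9,13}  ✓accept
'b' @ 2: {1,3,4,7}  ✓accept
'c' @ 3: {5,6}
'b' @ 4: {1,3,4,7}  ✓accept
final: {1,3,4,7}; accept 1 in set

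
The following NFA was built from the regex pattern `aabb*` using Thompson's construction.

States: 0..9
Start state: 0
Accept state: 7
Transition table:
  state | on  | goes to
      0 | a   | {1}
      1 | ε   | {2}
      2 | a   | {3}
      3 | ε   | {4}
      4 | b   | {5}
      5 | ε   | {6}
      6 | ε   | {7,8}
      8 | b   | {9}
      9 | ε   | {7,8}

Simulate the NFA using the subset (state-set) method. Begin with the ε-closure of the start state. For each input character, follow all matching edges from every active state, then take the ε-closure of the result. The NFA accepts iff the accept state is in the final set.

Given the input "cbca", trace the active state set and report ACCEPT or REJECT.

S₀ = ε-closure({0}) = {0}
'c' @ 1: {}  — state set empty
rest 'bca' ignored (set empty)
after full input: {}  (accept=7 not in)

Answer: REJECT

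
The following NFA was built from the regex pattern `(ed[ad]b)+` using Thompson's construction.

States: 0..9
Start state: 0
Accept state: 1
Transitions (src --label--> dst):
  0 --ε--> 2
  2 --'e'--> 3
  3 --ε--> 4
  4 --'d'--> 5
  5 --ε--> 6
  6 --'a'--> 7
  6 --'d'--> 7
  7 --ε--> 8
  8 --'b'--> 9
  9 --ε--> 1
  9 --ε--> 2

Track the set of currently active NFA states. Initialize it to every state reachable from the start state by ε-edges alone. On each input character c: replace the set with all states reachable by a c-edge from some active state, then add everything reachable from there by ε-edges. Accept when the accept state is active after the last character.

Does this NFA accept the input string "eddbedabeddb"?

initial (ε-close {0}): {0,2}
'e' @ 1: {3,4}
'd' @ 2: {5,6}
'd' @ 3: {7,8}
'b' @ 4: {1,2,9}  ✓accept
'e' @ 5: {3,4}
'd' @ 6: {5,6}
'a' @ 7: {7,8}
'b' @ 8: {1,2,9}  ✓accept
'e' @ 9: {3,4}
'd' @ 10: {5,6}
'd' @ 11: {7,8}
'b' @ 12: {1,2,9}  ✓accept
final: {1,2,9}; accept 1 in set

Answer: ACCEPT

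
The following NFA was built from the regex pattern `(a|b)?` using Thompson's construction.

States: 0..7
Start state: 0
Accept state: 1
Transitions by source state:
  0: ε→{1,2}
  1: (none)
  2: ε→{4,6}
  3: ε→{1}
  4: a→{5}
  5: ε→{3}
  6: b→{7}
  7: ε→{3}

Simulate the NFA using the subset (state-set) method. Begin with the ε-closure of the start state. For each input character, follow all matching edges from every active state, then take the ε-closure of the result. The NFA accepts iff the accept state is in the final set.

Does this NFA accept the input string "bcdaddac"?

Answer: REJECT

Derivation:
initial (ε-close {0}): {0,1,2,4,6}
'b' @ 1: {1,3,7}  ✓accept
'c' @ 2: {}  — state set empty
rest 'daddac' ignored (set empty)
end set {} — state 1 not in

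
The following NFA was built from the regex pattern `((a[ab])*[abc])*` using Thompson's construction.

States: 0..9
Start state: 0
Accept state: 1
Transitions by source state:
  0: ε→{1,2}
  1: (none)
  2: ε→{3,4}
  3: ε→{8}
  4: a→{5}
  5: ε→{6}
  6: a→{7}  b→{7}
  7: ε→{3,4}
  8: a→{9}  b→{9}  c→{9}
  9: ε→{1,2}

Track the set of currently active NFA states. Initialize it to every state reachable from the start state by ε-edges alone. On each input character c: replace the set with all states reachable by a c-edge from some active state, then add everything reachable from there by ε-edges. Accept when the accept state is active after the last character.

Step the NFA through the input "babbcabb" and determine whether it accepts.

initial (ε-close {0}): {0,1,2,3,4,8}
'b' @ 1: {1,2,3,4,8,9}  [accepting]
'a' @ 2: {1,2,3,4,5,6,8,9}  [accepting]
'b' @ 3: {1,2,3,4,7,8,9}  [accepting]
'b' @ 4: {1,2,3,4,8,9}  [accepting]
'c' @ 5: {1,2,3,4,8,9}  [accepting]
'a' @ 6: {1,2,3,4,5,6,8,9}  [accepting]
'b' @ 7: {1,2,3,4,7,8,9}  [accepting]
'b' @ 8: {1,2,3,4,8,9}  [accepting]
end set {1,2,3,4,8,9} — state 1 in

Answer: ACCEPT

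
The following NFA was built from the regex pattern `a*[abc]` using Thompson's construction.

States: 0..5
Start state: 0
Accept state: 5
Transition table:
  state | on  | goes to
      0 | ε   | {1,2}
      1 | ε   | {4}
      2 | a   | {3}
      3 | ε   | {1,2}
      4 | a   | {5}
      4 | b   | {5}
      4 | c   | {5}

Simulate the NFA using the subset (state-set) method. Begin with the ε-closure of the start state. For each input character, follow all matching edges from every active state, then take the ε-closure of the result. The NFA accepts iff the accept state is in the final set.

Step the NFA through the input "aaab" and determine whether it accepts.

Answer: ACCEPT

Steps:
start: ε-closure({0}) = {0,1,2,4}
'a' @ 1: {1,2,3,4,5}  ✓accept
'a' @ 2: {1,2,3,4,5}  ✓accept
'a' @ 3: {1,2,3,4,5}  ✓accept
'b' @ 4: {5}  ✓accept
end set {5} — state 5 in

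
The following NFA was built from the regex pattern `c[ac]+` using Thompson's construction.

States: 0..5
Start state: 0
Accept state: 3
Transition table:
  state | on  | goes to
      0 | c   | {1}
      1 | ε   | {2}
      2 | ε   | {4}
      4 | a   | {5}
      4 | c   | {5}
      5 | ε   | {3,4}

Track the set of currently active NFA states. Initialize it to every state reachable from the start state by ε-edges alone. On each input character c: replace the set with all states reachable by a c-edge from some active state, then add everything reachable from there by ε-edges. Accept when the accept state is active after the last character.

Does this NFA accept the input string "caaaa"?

Answer: ACCEPT

Derivation:
S₀ = ε-closure({0}) = {0}
'c' @ 1: {1,2,4}
'a' @ 2: {3,4,5}  [accepting]
'a' @ 3: {3,4,5}  [accepting]
'a' @ 4: {3,4,5}  [accepting]
'a' @ 5: {3,4,5}  [accepting]
end set {3,4,5} — state 3 in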